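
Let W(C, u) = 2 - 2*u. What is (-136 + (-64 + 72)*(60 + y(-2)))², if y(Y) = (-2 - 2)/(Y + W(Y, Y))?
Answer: 112896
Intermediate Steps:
y(Y) = -4/(2 - Y) (y(Y) = (-2 - 2)/(Y + (2 - 2*Y)) = -4/(2 - Y))
(-136 + (-64 + 72)*(60 + y(-2)))² = (-136 + (-64 + 72)*(60 + 4/(-2 - 2)))² = (-136 + 8*(60 + 4/(-4)))² = (-136 + 8*(60 + 4*(-¼)))² = (-136 + 8*(60 - 1))² = (-136 + 8*59)² = (-136 + 472)² = 336² = 112896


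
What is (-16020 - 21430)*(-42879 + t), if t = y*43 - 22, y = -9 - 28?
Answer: 1666225400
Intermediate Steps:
y = -37
t = -1613 (t = -37*43 - 22 = -1591 - 22 = -1613)
(-16020 - 21430)*(-42879 + t) = (-16020 - 21430)*(-42879 - 1613) = -37450*(-44492) = 1666225400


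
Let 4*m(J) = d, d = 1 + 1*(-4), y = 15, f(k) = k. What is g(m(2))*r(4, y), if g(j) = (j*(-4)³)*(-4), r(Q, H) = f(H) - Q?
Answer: -2112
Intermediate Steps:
r(Q, H) = H - Q
d = -3 (d = 1 - 4 = -3)
m(J) = -¾ (m(J) = (¼)*(-3) = -¾)
g(j) = 256*j (g(j) = (j*(-64))*(-4) = -64*j*(-4) = 256*j)
g(m(2))*r(4, y) = (256*(-¾))*(15 - 1*4) = -192*(15 - 4) = -192*11 = -2112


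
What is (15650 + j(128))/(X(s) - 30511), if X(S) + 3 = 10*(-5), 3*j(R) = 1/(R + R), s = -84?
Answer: -12019201/23473152 ≈ -0.51204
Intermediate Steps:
j(R) = 1/(6*R) (j(R) = 1/(3*(R + R)) = 1/(3*((2*R))) = (1/(2*R))/3 = 1/(6*R))
X(S) = -53 (X(S) = -3 + 10*(-5) = -3 - 50 = -53)
(15650 + j(128))/(X(s) - 30511) = (15650 + (⅙)/128)/(-53 - 30511) = (15650 + (⅙)*(1/128))/(-30564) = (15650 + 1/768)*(-1/30564) = (12019201/768)*(-1/30564) = -12019201/23473152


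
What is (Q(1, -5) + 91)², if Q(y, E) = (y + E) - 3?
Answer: 7056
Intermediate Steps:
Q(y, E) = -3 + E + y (Q(y, E) = (E + y) - 3 = -3 + E + y)
(Q(1, -5) + 91)² = ((-3 - 5 + 1) + 91)² = (-7 + 91)² = 84² = 7056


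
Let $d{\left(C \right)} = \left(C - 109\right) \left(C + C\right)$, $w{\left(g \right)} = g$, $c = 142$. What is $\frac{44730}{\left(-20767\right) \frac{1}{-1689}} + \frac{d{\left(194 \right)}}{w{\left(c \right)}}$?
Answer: $\frac{5706424700}{1474457} \approx 3870.2$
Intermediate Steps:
$d{\left(C \right)} = 2 C \left(-109 + C\right)$ ($d{\left(C \right)} = \left(-109 + C\right) 2 C = 2 C \left(-109 + C\right)$)
$\frac{44730}{\left(-20767\right) \frac{1}{-1689}} + \frac{d{\left(194 \right)}}{w{\left(c \right)}} = \frac{44730}{\left(-20767\right) \frac{1}{-1689}} + \frac{2 \cdot 194 \left(-109 + 194\right)}{142} = \frac{44730}{\left(-20767\right) \left(- \frac{1}{1689}\right)} + 2 \cdot 194 \cdot 85 \cdot \frac{1}{142} = \frac{44730}{\frac{20767}{1689}} + 32980 \cdot \frac{1}{142} = 44730 \cdot \frac{1689}{20767} + \frac{16490}{71} = \frac{75548970}{20767} + \frac{16490}{71} = \frac{5706424700}{1474457}$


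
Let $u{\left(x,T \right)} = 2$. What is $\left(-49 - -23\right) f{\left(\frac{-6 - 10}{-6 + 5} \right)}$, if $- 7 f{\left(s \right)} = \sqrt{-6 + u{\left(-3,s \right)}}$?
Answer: $\frac{52 i}{7} \approx 7.4286 i$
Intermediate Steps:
$f{\left(s \right)} = - \frac{2 i}{7}$ ($f{\left(s \right)} = - \frac{\sqrt{-6 + 2}}{7} = - \frac{\sqrt{-4}}{7} = - \frac{2 i}{7}$)
$\left(-49 - -23\right) f{\left(\frac{-6 - 10}{-6 + 5} \right)} = \left(-49 - -23\right) \left(- \frac{2 i}{7}\right) = \left(-49 + 23\right) \left(- \frac{2 i}{7}\right) = - 26 \left(- \frac{2 i}{7}\right) = \frac{52 i}{7}$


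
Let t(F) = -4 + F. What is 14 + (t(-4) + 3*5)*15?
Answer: 119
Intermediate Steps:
14 + (t(-4) + 3*5)*15 = 14 + ((-4 - 4) + 3*5)*15 = 14 + (-8 + 15)*15 = 14 + 7*15 = 14 + 105 = 119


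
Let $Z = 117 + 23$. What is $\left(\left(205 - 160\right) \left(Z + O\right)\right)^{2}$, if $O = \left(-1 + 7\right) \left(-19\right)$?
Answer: $1368900$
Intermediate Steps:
$O = -114$ ($O = 6 \left(-19\right) = -114$)
$Z = 140$
$\left(\left(205 - 160\right) \left(Z + O\right)\right)^{2} = \left(\left(205 - 160\right) \left(140 - 114\right)\right)^{2} = \left(45 \cdot 26\right)^{2} = 1170^{2} = 1368900$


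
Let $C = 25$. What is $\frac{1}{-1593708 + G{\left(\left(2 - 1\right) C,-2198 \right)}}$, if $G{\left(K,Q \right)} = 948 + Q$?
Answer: $- \frac{1}{1594958} \approx -6.2698 \cdot 10^{-7}$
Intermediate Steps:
$\frac{1}{-1593708 + G{\left(\left(2 - 1\right) C,-2198 \right)}} = \frac{1}{-1593708 + \left(948 - 2198\right)} = \frac{1}{-1593708 - 1250} = \frac{1}{-1594958} = - \frac{1}{1594958}$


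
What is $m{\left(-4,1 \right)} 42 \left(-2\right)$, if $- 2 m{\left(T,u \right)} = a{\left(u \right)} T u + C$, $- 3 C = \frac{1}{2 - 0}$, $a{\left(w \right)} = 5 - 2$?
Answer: $-511$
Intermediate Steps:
$a{\left(w \right)} = 3$
$C = - \frac{1}{6}$ ($C = - \frac{1}{3 \left(2 - 0\right)} = - \frac{1}{3 \left(2 + 0\right)} = - \frac{1}{3 \cdot 2} = \left(- \frac{1}{3}\right) \frac{1}{2} = - \frac{1}{6} \approx -0.16667$)
$m{\left(T,u \right)} = \frac{1}{12} - \frac{3 T u}{2}$ ($m{\left(T,u \right)} = - \frac{3 T u - \frac{1}{6}}{2} = - \frac{- \frac{1}{6} + 3 T u}{2} = \frac{1}{12} - \frac{3 T u}{2}$)
$m{\left(-4,1 \right)} 42 \left(-2\right) = \left(\frac{1}{12} - \left(-6\right) 1\right) 42 \left(-2\right) = \left(\frac{1}{12} + 6\right) 42 \left(-2\right) = \frac{73}{12} \cdot 42 \left(-2\right) = \frac{511}{2} \left(-2\right) = -511$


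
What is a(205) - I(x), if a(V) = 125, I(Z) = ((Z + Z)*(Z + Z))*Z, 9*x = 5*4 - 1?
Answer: 63689/729 ≈ 87.365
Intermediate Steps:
x = 19/9 (x = (5*4 - 1)/9 = (20 - 1)/9 = (1/9)*19 = 19/9 ≈ 2.1111)
I(Z) = 4*Z**3 (I(Z) = ((2*Z)*(2*Z))*Z = (4*Z**2)*Z = 4*Z**3)
a(205) - I(x) = 125 - 4*(19/9)**3 = 125 - 4*6859/729 = 125 - 1*27436/729 = 125 - 27436/729 = 63689/729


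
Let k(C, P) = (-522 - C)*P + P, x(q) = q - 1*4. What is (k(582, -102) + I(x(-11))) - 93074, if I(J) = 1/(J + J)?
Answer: 582959/30 ≈ 19432.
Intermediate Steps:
x(q) = -4 + q (x(q) = q - 4 = -4 + q)
I(J) = 1/(2*J)
k(C, P) = P + P*(-522 - C) (k(C, P) = P*(-522 - C) + P = P + P*(-522 - C))
(k(582, -102) + I(x(-11))) - 93074 = (-1*(-102)*(521 + 582) + 1/(2*(-4 - 11))) - 93074 = (-1*(-102)*1103 + (½)/(-15)) - 93074 = (112506 + (½)*(-1/15)) - 93074 = (112506 - 1/30) - 93074 = 3375179/30 - 93074 = 582959/30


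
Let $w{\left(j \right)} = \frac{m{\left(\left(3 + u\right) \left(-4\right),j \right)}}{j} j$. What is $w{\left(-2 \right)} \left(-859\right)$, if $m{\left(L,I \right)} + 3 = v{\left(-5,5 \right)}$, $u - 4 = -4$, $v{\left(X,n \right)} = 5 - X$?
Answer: $-6013$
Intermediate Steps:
$u = 0$ ($u = 4 - 4 = 0$)
$m{\left(L,I \right)} = 7$ ($m{\left(L,I \right)} = -3 + \left(5 - -5\right) = -3 + \left(5 + 5\right) = -3 + 10 = 7$)
$w{\left(j \right)} = 7$ ($w{\left(j \right)} = \frac{7}{j} j = 7$)
$w{\left(-2 \right)} \left(-859\right) = 7 \left(-859\right) = -6013$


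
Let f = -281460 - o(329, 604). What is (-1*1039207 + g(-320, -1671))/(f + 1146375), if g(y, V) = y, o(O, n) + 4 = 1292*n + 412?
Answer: -1039527/84139 ≈ -12.355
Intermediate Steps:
o(O, n) = 408 + 1292*n (o(O, n) = -4 + (1292*n + 412) = -4 + (412 + 1292*n) = 408 + 1292*n)
f = -1062236 (f = -281460 - (408 + 1292*604) = -281460 - (408 + 780368) = -281460 - 1*780776 = -281460 - 780776 = -1062236)
(-1*1039207 + g(-320, -1671))/(f + 1146375) = (-1*1039207 - 320)/(-1062236 + 1146375) = (-1039207 - 320)/84139 = -1039527*1/84139 = -1039527/84139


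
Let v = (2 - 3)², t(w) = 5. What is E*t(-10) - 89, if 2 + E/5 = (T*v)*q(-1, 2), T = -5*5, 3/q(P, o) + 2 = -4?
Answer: 347/2 ≈ 173.50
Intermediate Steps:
q(P, o) = -½ (q(P, o) = 3/(-2 - 4) = 3/(-6) = 3*(-⅙) = -½)
T = -25
v = 1 (v = (-1)² = 1)
E = 105/2 (E = -10 + 5*(-25*1*(-½)) = -10 + 5*(-25*(-½)) = -10 + 5*(25/2) = -10 + 125/2 = 105/2 ≈ 52.500)
E*t(-10) - 89 = (105/2)*5 - 89 = 525/2 - 89 = 347/2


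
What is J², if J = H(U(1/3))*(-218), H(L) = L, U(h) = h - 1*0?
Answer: 47524/9 ≈ 5280.4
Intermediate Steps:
U(h) = h (U(h) = h + 0 = h)
J = -218/3 ≈ -72.667
J² = (-218/3)² = 47524/9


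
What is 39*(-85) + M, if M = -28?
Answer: -3343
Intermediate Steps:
39*(-85) + M = 39*(-85) - 28 = -3315 - 28 = -3343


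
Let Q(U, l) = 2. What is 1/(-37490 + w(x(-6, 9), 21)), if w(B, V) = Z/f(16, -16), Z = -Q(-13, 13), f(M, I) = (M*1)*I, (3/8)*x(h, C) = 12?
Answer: -128/4798719 ≈ -2.6674e-5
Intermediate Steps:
x(h, C) = 32 (x(h, C) = (8/3)*12 = 32)
f(M, I) = I*M (f(M, I) = M*I = I*M)
Z = -2 (Z = -1*2 = -2)
w(B, V) = 1/128 (w(B, V) = -2/((-16*16)) = -2/(-256) = -2*(-1/256) = 1/128)
1/(-37490 + w(x(-6, 9), 21)) = 1/(-37490 + 1/128) = 1/(-4798719/128) = -128/4798719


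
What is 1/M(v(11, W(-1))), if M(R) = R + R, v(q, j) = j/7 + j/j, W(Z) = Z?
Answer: 7/12 ≈ 0.58333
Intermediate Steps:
v(q, j) = 1 + j/7 (v(q, j) = j*(1/7) + 1 = j/7 + 1 = 1 + j/7)
M(R) = 2*R
1/M(v(11, W(-1))) = 1/(2*(1 + (1/7)*(-1))) = 1/(2*(1 - 1/7)) = 1/(2*(6/7)) = 1/(12/7) = 7/12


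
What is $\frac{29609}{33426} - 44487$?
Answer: $- \frac{1486992853}{33426} \approx -44486.0$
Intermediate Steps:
$\frac{29609}{33426} - 44487 = - \frac{1486992853}{33426}$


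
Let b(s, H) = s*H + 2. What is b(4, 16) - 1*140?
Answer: -74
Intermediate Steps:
b(s, H) = 2 + H*s (b(s, H) = H*s + 2 = 2 + H*s)
b(4, 16) - 1*140 = (2 + 16*4) - 1*140 = (2 + 64) - 140 = 66 - 140 = -74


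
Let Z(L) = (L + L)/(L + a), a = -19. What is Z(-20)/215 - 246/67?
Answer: -412006/112359 ≈ -3.6669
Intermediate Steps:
Z(L) = 2*L/(-19 + L) (Z(L) = (L + L)/(L - 19) = (2*L)/(-19 + L) = 2*L/(-19 + L))
Z(-20)/215 - 246/67 = (2*(-20)/(-19 - 20))/215 - 246/67 = (2*(-20)/(-39))*(1/215) - 246*1/67 = (2*(-20)*(-1/39))*(1/215) - 246/67 = (40/39)*(1/215) - 246/67 = 8/1677 - 246/67 = -412006/112359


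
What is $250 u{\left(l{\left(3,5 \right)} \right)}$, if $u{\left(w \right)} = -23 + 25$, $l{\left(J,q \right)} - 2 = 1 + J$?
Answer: $500$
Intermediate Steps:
$l{\left(J,q \right)} = 3 + J$ ($l{\left(J,q \right)} = 2 + \left(1 + J\right) = 3 + J$)
$u{\left(w \right)} = 2$
$250 u{\left(l{\left(3,5 \right)} \right)} = 250 \cdot 2 = 500$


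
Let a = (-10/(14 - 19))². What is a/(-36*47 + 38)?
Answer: -2/827 ≈ -0.0024184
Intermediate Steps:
a = 4 (a = (-10/(-5))² = (-⅕*(-10))² = 2² = 4)
a/(-36*47 + 38) = 4/(-36*47 + 38) = 4/(-1692 + 38) = 4/(-1654) = 4*(-1/1654) = -2/827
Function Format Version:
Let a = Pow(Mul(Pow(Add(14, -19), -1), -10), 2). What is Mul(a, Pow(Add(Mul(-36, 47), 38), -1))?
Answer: Rational(-2, 827) ≈ -0.0024184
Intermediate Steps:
a = 4 (a = Pow(Mul(Pow(-5, -1), -10), 2) = Pow(Mul(Rational(-1, 5), -10), 2) = Pow(2, 2) = 4)
Mul(a, Pow(Add(Mul(-36, 47), 38), -1)) = Mul(4, Pow(Add(Mul(-36, 47), 38), -1)) = Mul(4, Pow(Add(-1692, 38), -1)) = Mul(4, Pow(-1654, -1)) = Mul(4, Rational(-1, 1654)) = Rational(-2, 827)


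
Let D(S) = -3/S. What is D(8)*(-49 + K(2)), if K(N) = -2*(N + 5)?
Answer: 189/8 ≈ 23.625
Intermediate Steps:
K(N) = -10 - 2*N (K(N) = -2*(5 + N) = -10 - 2*N)
D(8)*(-49 + K(2)) = (-3/8)*(-49 + (-10 - 2*2)) = (-3*1/8)*(-49 + (-10 - 4)) = -3*(-49 - 14)/8 = -3/8*(-63) = 189/8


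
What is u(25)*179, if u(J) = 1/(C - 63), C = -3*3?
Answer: -179/72 ≈ -2.4861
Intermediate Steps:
C = -9
u(J) = -1/72 (u(J) = 1/(-9 - 63) = 1/(-72) = -1/72)
u(25)*179 = -1/72*179 = -179/72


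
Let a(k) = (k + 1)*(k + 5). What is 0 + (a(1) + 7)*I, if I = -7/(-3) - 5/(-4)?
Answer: 817/12 ≈ 68.083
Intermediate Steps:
a(k) = (1 + k)*(5 + k)
I = 43/12 (I = -7*(-⅓) - 5*(-¼) = 7/3 + 5/4 = 43/12 ≈ 3.5833)
0 + (a(1) + 7)*I = 0 + ((5 + 1² + 6*1) + 7)*(43/12) = 0 + ((5 + 1 + 6) + 7)*(43/12) = 0 + (12 + 7)*(43/12) = 0 + 19*(43/12) = 0 + 817/12 = 817/12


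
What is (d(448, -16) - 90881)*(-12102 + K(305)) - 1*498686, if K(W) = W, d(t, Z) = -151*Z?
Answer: 1043122919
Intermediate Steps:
(d(448, -16) - 90881)*(-12102 + K(305)) - 1*498686 = (-151*(-16) - 90881)*(-12102 + 305) - 1*498686 = (2416 - 90881)*(-11797) - 498686 = -88465*(-11797) - 498686 = 1043621605 - 498686 = 1043122919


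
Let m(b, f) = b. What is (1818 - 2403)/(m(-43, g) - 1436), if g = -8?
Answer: 195/493 ≈ 0.39554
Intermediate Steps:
(1818 - 2403)/(m(-43, g) - 1436) = (1818 - 2403)/(-43 - 1436) = -585/(-1479) = -585*(-1/1479) = 195/493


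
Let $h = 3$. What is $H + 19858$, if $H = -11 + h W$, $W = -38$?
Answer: $19733$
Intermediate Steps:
$H = -125$ ($H = -11 + 3 \left(-38\right) = -11 - 114 = -125$)
$H + 19858 = -125 + 19858 = 19733$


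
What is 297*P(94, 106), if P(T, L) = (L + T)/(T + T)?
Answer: 14850/47 ≈ 315.96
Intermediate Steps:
P(T, L) = (L + T)/(2*T) (P(T, L) = (L + T)/((2*T)) = (L + T)*(1/(2*T)) = (L + T)/(2*T))
297*P(94, 106) = 297*((1/2)*(106 + 94)/94) = 297*((1/2)*(1/94)*200) = 297*(50/47) = 14850/47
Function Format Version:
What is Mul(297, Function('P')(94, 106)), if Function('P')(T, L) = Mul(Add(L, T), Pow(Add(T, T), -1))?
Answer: Rational(14850, 47) ≈ 315.96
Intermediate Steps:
Function('P')(T, L) = Mul(Rational(1, 2), Pow(T, -1), Add(L, T)) (Function('P')(T, L) = Mul(Add(L, T), Pow(Mul(2, T), -1)) = Mul(Add(L, T), Mul(Rational(1, 2), Pow(T, -1))) = Mul(Rational(1, 2), Pow(T, -1), Add(L, T)))
Mul(297, Function('P')(94, 106)) = Mul(297, Mul(Rational(1, 2), Pow(94, -1), Add(106, 94))) = Mul(297, Mul(Rational(1, 2), Rational(1, 94), 200)) = Mul(297, Rational(50, 47)) = Rational(14850, 47)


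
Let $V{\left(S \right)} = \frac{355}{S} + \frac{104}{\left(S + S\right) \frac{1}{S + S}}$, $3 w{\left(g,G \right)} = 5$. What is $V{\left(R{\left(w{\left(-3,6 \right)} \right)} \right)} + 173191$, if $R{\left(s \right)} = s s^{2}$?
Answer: $\frac{4334292}{25} \approx 1.7337 \cdot 10^{5}$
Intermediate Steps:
$w{\left(g,G \right)} = \frac{5}{3}$ ($w{\left(g,G \right)} = \frac{1}{3} \cdot 5 = \frac{5}{3}$)
$R{\left(s \right)} = s^{3}$
$V{\left(S \right)} = 104 + \frac{355}{S}$ ($V{\left(S \right)} = \frac{355}{S} + \frac{104}{2 S \frac{1}{2 S}} = \frac{355}{S} + \frac{104}{1} = \frac{355}{S} + 104 \cdot 1 = \frac{355}{S} + 104 = 104 + \frac{355}{S}$)
$V{\left(R{\left(w{\left(-3,6 \right)} \right)} \right)} + 173191 = \left(104 + \frac{355}{\left(\frac{5}{3}\right)^{3}}\right) + 173191 = \left(104 + \frac{355}{\frac{125}{27}}\right) + 173191 = \left(104 + 355 \cdot \frac{27}{125}\right) + 173191 = \left(104 + \frac{1917}{25}\right) + 173191 = \frac{4517}{25} + 173191 = \frac{4334292}{25}$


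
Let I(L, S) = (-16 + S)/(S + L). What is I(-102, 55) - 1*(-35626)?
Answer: 1674383/47 ≈ 35625.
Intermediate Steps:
I(L, S) = (-16 + S)/(L + S)
I(-102, 55) - 1*(-35626) = (-16 + 55)/(-102 + 55) - 1*(-35626) = 39/(-47) + 35626 = -1/47*39 + 35626 = -39/47 + 35626 = 1674383/47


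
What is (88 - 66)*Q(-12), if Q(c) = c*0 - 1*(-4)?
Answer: 88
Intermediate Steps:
Q(c) = 4 (Q(c) = 0 + 4 = 4)
(88 - 66)*Q(-12) = (88 - 66)*4 = 22*4 = 88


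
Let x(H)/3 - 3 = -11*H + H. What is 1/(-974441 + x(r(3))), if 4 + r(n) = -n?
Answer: -1/974222 ≈ -1.0265e-6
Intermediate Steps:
r(n) = -4 - n
x(H) = 9 - 30*H (x(H) = 9 + 3*(-11*H + H) = 9 + 3*(-10*H) = 9 - 30*H)
1/(-974441 + x(r(3))) = 1/(-974441 + (9 - 30*(-4 - 1*3))) = 1/(-974441 + (9 - 30*(-4 - 3))) = 1/(-974441 + (9 - 30*(-7))) = 1/(-974441 + (9 + 210)) = 1/(-974441 + 219) = 1/(-974222) = -1/974222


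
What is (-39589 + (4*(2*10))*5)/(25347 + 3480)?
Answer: -13063/9609 ≈ -1.3595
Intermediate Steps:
(-39589 + (4*(2*10))*5)/(25347 + 3480) = (-39589 + (4*20)*5)/28827 = (-39589 + 80*5)*(1/28827) = (-39589 + 400)*(1/28827) = -39189*1/28827 = -13063/9609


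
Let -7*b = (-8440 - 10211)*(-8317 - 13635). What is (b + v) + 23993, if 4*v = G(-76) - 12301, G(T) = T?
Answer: -233874549/4 ≈ -5.8469e+7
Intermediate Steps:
b = -58489536 (b = -(-8440 - 10211)*(-8317 - 13635)/7 = -(-18651)*(-21952)/7 = -1/7*409426752 = -58489536)
v = -12377/4 (v = (-76 - 12301)/4 = (1/4)*(-12377) = -12377/4 ≈ -3094.3)
(b + v) + 23993 = (-58489536 - 12377/4) + 23993 = -233970521/4 + 23993 = -233874549/4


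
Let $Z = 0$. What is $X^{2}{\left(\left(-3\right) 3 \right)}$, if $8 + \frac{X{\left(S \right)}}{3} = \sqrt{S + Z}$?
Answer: $495 - 432 i \approx 495.0 - 432.0 i$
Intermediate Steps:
$X{\left(S \right)} = -24 + 3 \sqrt{S}$ ($X{\left(S \right)} = -24 + 3 \sqrt{S + 0} = -24 + 3 \sqrt{S}$)
$X^{2}{\left(\left(-3\right) 3 \right)} = \left(-24 + 3 \sqrt{\left(-3\right) 3}\right)^{2} = \left(-24 + 3 \sqrt{-9}\right)^{2} = \left(-24 + 3 \cdot 3 i\right)^{2} = \left(-24 + 9 i\right)^{2}$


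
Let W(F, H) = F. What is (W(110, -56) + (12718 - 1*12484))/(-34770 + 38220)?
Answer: 172/1725 ≈ 0.099710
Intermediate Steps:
(W(110, -56) + (12718 - 1*12484))/(-34770 + 38220) = (110 + (12718 - 1*12484))/(-34770 + 38220) = (110 + (12718 - 12484))/3450 = (110 + 234)*(1/3450) = 344*(1/3450) = 172/1725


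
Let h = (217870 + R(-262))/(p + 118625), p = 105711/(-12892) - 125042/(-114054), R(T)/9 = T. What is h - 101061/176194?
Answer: 19103435552353986417/15365339340399342790 ≈ 1.2433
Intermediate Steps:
R(T) = 9*T
p = -5222360465/735192084 (p = 105711*(-1/12892) - 125042*(-1/114054) = -105711/12892 + 62521/57027 = -5222360465/735192084 ≈ -7.1034)
h = 158442716407008/87206938604035 (h = (217870 + 9*(-262))/(-5222360465/735192084 + 118625) = (217870 - 2358)/(87206938604035/735192084) = 215512*(735192084/87206938604035) = 158442716407008/87206938604035 ≈ 1.8169)
h - 101061/176194 = 158442716407008/87206938604035 - 101061/176194 = 19103435552353986417/15365339340399342790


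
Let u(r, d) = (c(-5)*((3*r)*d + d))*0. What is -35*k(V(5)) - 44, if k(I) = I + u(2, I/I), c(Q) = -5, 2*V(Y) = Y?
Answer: -263/2 ≈ -131.50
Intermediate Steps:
V(Y) = Y/2
u(r, d) = 0 (u(r, d) = -5*((3*r)*d + d)*0 = -5*(3*d*r + d)*0 = -5*(d + 3*d*r)*0 = (-5*d - 15*d*r)*0 = 0)
k(I) = I (k(I) = I + 0 = I)
-35*k(V(5)) - 44 = -35*5/2 - 44 = -175/2 - 44 = -263/2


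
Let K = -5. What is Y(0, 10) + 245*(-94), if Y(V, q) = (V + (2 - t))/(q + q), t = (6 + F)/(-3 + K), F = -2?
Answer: -184239/8 ≈ -23030.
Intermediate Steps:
t = -1/2 (t = (6 - 2)/(-3 - 5) = 4/(-8) = 4*(-1/8) = -1/2 ≈ -0.50000)
Y(V, q) = (5/2 + V)/(2*q) (Y(V, q) = (V + (2 - 1*(-1/2)))/(q + q) = (V + (2 + 1/2))/((2*q)) = (V + 5/2)*(1/(2*q)) = (5/2 + V)*(1/(2*q)) = (5/2 + V)/(2*q))
Y(0, 10) + 245*(-94) = (1/4)*(5 + 2*0)/10 + 245*(-94) = (1/4)*(1/10)*(5 + 0) - 23030 = (1/4)*(1/10)*5 - 23030 = 1/8 - 23030 = -184239/8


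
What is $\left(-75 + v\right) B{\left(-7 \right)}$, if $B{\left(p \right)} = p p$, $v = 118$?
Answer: $2107$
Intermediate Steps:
$B{\left(p \right)} = p^{2}$
$\left(-75 + v\right) B{\left(-7 \right)} = \left(-75 + 118\right) \left(-7\right)^{2} = 43 \cdot 49 = 2107$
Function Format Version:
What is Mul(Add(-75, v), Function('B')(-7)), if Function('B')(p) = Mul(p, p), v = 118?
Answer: 2107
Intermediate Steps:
Function('B')(p) = Pow(p, 2)
Mul(Add(-75, v), Function('B')(-7)) = Mul(Add(-75, 118), Pow(-7, 2)) = Mul(43, 49) = 2107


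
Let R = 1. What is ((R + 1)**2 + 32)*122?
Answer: 4392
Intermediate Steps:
((R + 1)**2 + 32)*122 = ((1 + 1)**2 + 32)*122 = (2**2 + 32)*122 = (4 + 32)*122 = 36*122 = 4392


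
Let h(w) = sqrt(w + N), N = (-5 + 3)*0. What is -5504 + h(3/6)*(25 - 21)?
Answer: -5504 + 2*sqrt(2) ≈ -5501.2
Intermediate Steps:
N = 0 (N = -2*0 = 0)
h(w) = sqrt(w) (h(w) = sqrt(w + 0) = sqrt(w))
-5504 + h(3/6)*(25 - 21) = -5504 + sqrt(3/6)*(25 - 21) = -5504 + sqrt(3*(1/6))*4 = -5504 + sqrt(1/2)*4 = -5504 + (sqrt(2)/2)*4 = -5504 + 2*sqrt(2)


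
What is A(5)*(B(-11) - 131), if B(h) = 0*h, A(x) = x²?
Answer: -3275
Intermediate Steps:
B(h) = 0
A(5)*(B(-11) - 131) = 5²*(0 - 131) = 25*(-131) = -3275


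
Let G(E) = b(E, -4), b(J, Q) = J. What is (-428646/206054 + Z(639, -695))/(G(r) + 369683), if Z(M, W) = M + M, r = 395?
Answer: 131454183/38128026106 ≈ 0.0034477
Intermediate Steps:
G(E) = E
Z(M, W) = 2*M
(-428646/206054 + Z(639, -695))/(G(r) + 369683) = (-428646/206054 + 2*639)/(395 + 369683) = (-428646*1/206054 + 1278)/370078 = (-214323/103027 + 1278)*(1/370078) = (131454183/103027)*(1/370078) = 131454183/38128026106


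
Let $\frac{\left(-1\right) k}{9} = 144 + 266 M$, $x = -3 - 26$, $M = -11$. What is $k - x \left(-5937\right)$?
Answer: $-147135$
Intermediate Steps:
$x = -29$
$k = 25038$ ($k = - 9 \left(144 + 266 \left(-11\right)\right) = - 9 \left(144 - 2926\right) = \left(-9\right) \left(-2782\right) = 25038$)
$k - x \left(-5937\right) = 25038 - \left(-29\right) \left(-5937\right) = 25038 - 172173 = -147135$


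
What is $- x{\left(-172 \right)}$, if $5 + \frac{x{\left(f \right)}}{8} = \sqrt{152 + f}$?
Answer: $40 - 16 i \sqrt{5} \approx 40.0 - 35.777 i$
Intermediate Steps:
$x{\left(f \right)} = -40 + 8 \sqrt{152 + f}$
$- x{\left(-172 \right)} = - (-40 + 8 \sqrt{152 - 172}) = - (-40 + 8 \sqrt{-20}) = - (-40 + 8 \cdot 2 i \sqrt{5}) = - (-40 + 16 i \sqrt{5}) = 40 - 16 i \sqrt{5}$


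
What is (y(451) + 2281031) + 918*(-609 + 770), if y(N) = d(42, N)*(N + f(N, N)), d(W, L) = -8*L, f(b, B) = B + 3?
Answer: -836411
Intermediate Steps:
f(b, B) = 3 + B
y(N) = -8*N*(3 + 2*N) (y(N) = (-8*N)*(N + (3 + N)) = (-8*N)*(3 + 2*N) = -8*N*(3 + 2*N))
(y(451) + 2281031) + 918*(-609 + 770) = (-8*451*(3 + 2*451) + 2281031) + 918*(-609 + 770) = (-8*451*(3 + 902) + 2281031) + 918*161 = (-8*451*905 + 2281031) + 147798 = (-3265240 + 2281031) + 147798 = -984209 + 147798 = -836411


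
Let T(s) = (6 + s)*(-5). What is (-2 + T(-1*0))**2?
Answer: 1024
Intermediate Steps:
T(s) = -30 - 5*s
(-2 + T(-1*0))**2 = (-2 + (-30 - (-5)*0))**2 = (-2 + (-30 - 5*0))**2 = (-2 + (-30 + 0))**2 = (-2 - 30)**2 = (-32)**2 = 1024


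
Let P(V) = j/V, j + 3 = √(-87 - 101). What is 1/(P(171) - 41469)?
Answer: -606297771/25142572902496 - 171*I*√47/25142572902496 ≈ -2.4114e-5 - 4.6627e-11*I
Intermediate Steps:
j = -3 + 2*I*√47 (j = -3 + √(-87 - 101) = -3 + √(-188) = -3 + 2*I*√47 ≈ -3.0 + 13.711*I)
P(V) = (-3 + 2*I*√47)/V
1/(P(171) - 41469) = 1/((-3 + 2*I*√47)/171 - 41469) = 1/((-1/57 + 2*I*√47/171) - 41469) = 1/(-2363734/57 + 2*I*√47/171)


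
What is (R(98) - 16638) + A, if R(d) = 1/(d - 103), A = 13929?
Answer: -13546/5 ≈ -2709.2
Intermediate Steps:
R(d) = 1/(-103 + d)
(R(98) - 16638) + A = (1/(-103 + 98) - 16638) + 13929 = (1/(-5) - 16638) + 13929 = (-⅕ - 16638) + 13929 = -83191/5 + 13929 = -13546/5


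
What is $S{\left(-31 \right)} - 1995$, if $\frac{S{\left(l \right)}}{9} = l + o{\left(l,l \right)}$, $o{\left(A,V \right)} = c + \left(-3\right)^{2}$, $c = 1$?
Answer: $-2184$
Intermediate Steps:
$o{\left(A,V \right)} = 10$ ($o{\left(A,V \right)} = 1 + \left(-3\right)^{2} = 1 + 9 = 10$)
$S{\left(l \right)} = 90 + 9 l$ ($S{\left(l \right)} = 9 \left(l + 10\right) = 9 \left(10 + l\right) = 90 + 9 l$)
$S{\left(-31 \right)} - 1995 = \left(90 + 9 \left(-31\right)\right) - 1995 = \left(90 - 279\right) - 1995 = -189 - 1995 = -2184$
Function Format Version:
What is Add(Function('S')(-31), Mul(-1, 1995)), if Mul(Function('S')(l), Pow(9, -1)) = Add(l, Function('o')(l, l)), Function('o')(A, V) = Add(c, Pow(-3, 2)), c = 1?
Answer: -2184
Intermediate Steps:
Function('o')(A, V) = 10 (Function('o')(A, V) = Add(1, Pow(-3, 2)) = Add(1, 9) = 10)
Function('S')(l) = Add(90, Mul(9, l)) (Function('S')(l) = Mul(9, Add(l, 10)) = Mul(9, Add(10, l)) = Add(90, Mul(9, l)))
Add(Function('S')(-31), Mul(-1, 1995)) = Add(Add(90, Mul(9, -31)), Mul(-1, 1995)) = Add(Add(90, -279), -1995) = Add(-189, -1995) = -2184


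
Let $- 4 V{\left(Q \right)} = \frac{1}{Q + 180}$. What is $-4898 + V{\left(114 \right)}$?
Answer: $- \frac{5760049}{1176} \approx -4898.0$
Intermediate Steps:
$V{\left(Q \right)} = - \frac{1}{4 \left(180 + Q\right)}$ ($V{\left(Q \right)} = - \frac{1}{4 \left(Q + 180\right)} = - \frac{1}{4 \left(180 + Q\right)}$)
$-4898 + V{\left(114 \right)} = -4898 - \frac{1}{720 + 4 \cdot 114} = -4898 - \frac{1}{720 + 456} = -4898 - \frac{1}{1176} = - \frac{5760049}{1176}$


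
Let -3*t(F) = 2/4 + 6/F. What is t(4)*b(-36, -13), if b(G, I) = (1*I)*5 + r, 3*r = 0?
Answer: 130/3 ≈ 43.333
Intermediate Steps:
r = 0 (r = (⅓)*0 = 0)
t(F) = -⅙ - 2/F (t(F) = -(2/4 + 6/F)/3 = -(2*(¼) + 6/F)/3 = -(½ + 6/F)/3 = -⅙ - 2/F)
b(G, I) = 5*I (b(G, I) = (1*I)*5 + 0 = I*5 + 0 = 5*I + 0 = 5*I)
t(4)*b(-36, -13) = ((⅙)*(-12 - 1*4)/4)*(5*(-13)) = ((⅙)*(¼)*(-12 - 4))*(-65) = ((⅙)*(¼)*(-16))*(-65) = -⅔*(-65) = 130/3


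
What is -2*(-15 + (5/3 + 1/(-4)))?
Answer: 163/6 ≈ 27.167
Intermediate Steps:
-2*(-15 + (5/3 + 1/(-4))) = -2*(-15 + (5*(1/3) + 1*(-1/4))) = -2*(-15 + (5/3 - 1/4)) = -2*(-15 + 17/12) = -2*(-163/12) = 163/6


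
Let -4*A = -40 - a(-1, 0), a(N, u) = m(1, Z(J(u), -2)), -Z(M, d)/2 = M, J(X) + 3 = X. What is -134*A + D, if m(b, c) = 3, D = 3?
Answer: -2875/2 ≈ -1437.5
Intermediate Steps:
J(X) = -3 + X
Z(M, d) = -2*M
a(N, u) = 3
A = 43/4 (A = -(-40 - 1*3)/4 = -(-40 - 3)/4 = -¼*(-43) = 43/4 ≈ 10.750)
-134*A + D = -134*43/4 + 3 = -2881/2 + 3 = -2875/2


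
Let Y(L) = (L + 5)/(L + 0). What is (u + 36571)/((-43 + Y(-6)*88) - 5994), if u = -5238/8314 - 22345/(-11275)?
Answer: -3583594137/590106935 ≈ -6.0728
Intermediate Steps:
Y(L) = (5 + L)/L
u = 309068/228635 (u = -5238*1/8314 - 22345*(-1/11275) = -2619/4157 + 109/55 = 309068/228635 ≈ 1.3518)
(u + 36571)/((-43 + Y(-6)*88) - 5994) = (309068/228635 + 36571)/((-43 + ((5 - 6)/(-6))*88) - 5994) = 8361719653/(228635*((-43 - ⅙*(-1)*88) - 5994)) = 8361719653/(228635*((-43 + (⅙)*88) - 5994)) = 8361719653/(228635*((-43 + 44/3) - 5994)) = 8361719653/(228635*(-85/3 - 5994)) = 8361719653/(228635*(-18067/3)) = (8361719653/228635)*(-3/18067) = -3583594137/590106935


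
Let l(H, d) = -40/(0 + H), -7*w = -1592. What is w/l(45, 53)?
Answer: -1791/7 ≈ -255.86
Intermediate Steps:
w = 1592/7 (w = -⅐*(-1592) = 1592/7 ≈ 227.43)
l(H, d) = -40/H
w/l(45, 53) = 1592/(7*((-40/45))) = 1592/(7*((-40*1/45))) = 1592/(7*(-8/9)) = (1592/7)*(-9/8) = -1791/7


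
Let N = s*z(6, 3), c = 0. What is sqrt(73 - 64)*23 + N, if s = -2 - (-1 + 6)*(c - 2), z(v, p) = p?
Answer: 93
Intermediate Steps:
s = 8 (s = -2 - (-1 + 6)*(0 - 2) = -2 - 5*(-2) = -2 - 1*(-10) = -2 + 10 = 8)
N = 24 (N = 8*3 = 24)
sqrt(73 - 64)*23 + N = sqrt(73 - 64)*23 + 24 = sqrt(9)*23 + 24 = 3*23 + 24 = 69 + 24 = 93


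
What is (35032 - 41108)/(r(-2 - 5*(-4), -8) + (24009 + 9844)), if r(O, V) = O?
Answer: -6076/33871 ≈ -0.17939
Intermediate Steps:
(35032 - 41108)/(r(-2 - 5*(-4), -8) + (24009 + 9844)) = (35032 - 41108)/((-2 - 5*(-4)) + (24009 + 9844)) = -6076/((-2 + 20) + 33853) = -6076/(18 + 33853) = -6076/33871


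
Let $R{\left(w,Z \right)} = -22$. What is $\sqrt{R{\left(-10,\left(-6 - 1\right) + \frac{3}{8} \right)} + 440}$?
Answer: $\sqrt{418} \approx 20.445$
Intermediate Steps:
$\sqrt{R{\left(-10,\left(-6 - 1\right) + \frac{3}{8} \right)} + 440} = \sqrt{-22 + 440} = \sqrt{418}$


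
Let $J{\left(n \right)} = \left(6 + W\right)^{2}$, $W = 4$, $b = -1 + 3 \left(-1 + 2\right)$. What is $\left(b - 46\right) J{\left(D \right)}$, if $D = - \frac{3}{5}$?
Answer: $-4400$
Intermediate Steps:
$b = 2$ ($b = -1 + 3 \cdot 1 = -1 + 3 = 2$)
$D = - \frac{3}{5}$ ($D = \left(-3\right) \frac{1}{5} = - \frac{3}{5} \approx -0.6$)
$J{\left(n \right)} = 100$ ($J{\left(n \right)} = \left(6 + 4\right)^{2} = 10^{2} = 100$)
$\left(b - 46\right) J{\left(D \right)} = \left(2 - 46\right) 100 = \left(-44\right) 100 = -4400$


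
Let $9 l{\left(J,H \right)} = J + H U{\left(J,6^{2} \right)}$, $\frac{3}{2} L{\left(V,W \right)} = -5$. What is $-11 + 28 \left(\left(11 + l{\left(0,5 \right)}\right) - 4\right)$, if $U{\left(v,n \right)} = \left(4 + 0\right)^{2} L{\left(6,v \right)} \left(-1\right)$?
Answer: $\frac{27395}{27} \approx 1014.6$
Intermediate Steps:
$L{\left(V,W \right)} = - \frac{10}{3}$ ($L{\left(V,W \right)} = \frac{2}{3} \left(-5\right) = - \frac{10}{3}$)
$U{\left(v,n \right)} = \frac{160}{3}$ ($U{\left(v,n \right)} = \left(4 + 0\right)^{2} \left(- \frac{10}{3}\right) \left(-1\right) = 4^{2} \left(- \frac{10}{3}\right) \left(-1\right) = 16 \left(- \frac{10}{3}\right) \left(-1\right) = \left(- \frac{160}{3}\right) \left(-1\right) = \frac{160}{3}$)
$l{\left(J,H \right)} = \frac{J}{9} + \frac{160 H}{27}$ ($l{\left(J,H \right)} = \frac{J + H \frac{160}{3}}{9} = \frac{J + \frac{160 H}{3}}{9} = \frac{J}{9} + \frac{160 H}{27}$)
$-11 + 28 \left(\left(11 + l{\left(0,5 \right)}\right) - 4\right) = -11 + 28 \left(\left(11 + \left(\frac{1}{9} \cdot 0 + \frac{160}{27} \cdot 5\right)\right) - 4\right) = -11 + 28 \left(\left(11 + \left(0 + \frac{800}{27}\right)\right) - 4\right) = -11 + 28 \left(\left(11 + \frac{800}{27}\right) - 4\right) = -11 + 28 \left(\frac{1097}{27} - 4\right) = -11 + 28 \cdot \frac{989}{27} = -11 + \frac{27692}{27} = \frac{27395}{27}$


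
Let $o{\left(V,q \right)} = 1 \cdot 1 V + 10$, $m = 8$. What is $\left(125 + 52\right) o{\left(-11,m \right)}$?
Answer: $-177$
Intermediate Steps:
$o{\left(V,q \right)} = 10 + V$ ($o{\left(V,q \right)} = 1 V + 10 = V + 10 = 10 + V$)
$\left(125 + 52\right) o{\left(-11,m \right)} = \left(125 + 52\right) \left(10 - 11\right) = 177 \left(-1\right) = -177$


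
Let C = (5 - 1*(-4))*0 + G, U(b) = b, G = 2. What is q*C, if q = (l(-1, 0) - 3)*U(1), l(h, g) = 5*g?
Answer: -6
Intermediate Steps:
q = -3 (q = (5*0 - 3)*1 = (0 - 3)*1 = -3*1 = -3)
C = 2 (C = (5 - 1*(-4))*0 + 2 = (5 + 4)*0 + 2 = 9*0 + 2 = 0 + 2 = 2)
q*C = -3*2 = -6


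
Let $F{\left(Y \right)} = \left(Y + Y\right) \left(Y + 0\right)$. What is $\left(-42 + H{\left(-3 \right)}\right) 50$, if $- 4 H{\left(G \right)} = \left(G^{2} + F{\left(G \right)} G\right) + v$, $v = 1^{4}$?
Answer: $-1550$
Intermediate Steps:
$F{\left(Y \right)} = 2 Y^{2}$ ($F{\left(Y \right)} = 2 Y Y = 2 Y^{2}$)
$v = 1$
$H{\left(G \right)} = - \frac{1}{4} - \frac{G^{3}}{2} - \frac{G^{2}}{4}$ ($H{\left(G \right)} = - \frac{\left(G^{2} + 2 G^{2} G\right) + 1}{4} = - \frac{\left(G^{2} + 2 G^{3}\right) + 1}{4} = - \frac{1 + G^{2} + 2 G^{3}}{4} = - \frac{1}{4} - \frac{G^{3}}{2} - \frac{G^{2}}{4}$)
$\left(-42 + H{\left(-3 \right)}\right) 50 = \left(-42 - \left(\frac{1}{4} - \frac{27}{2} + \frac{9}{4}\right)\right) 50 = \left(-42 - -11\right) 50 = \left(-42 + 11\right) 50 = \left(-31\right) 50 = -1550$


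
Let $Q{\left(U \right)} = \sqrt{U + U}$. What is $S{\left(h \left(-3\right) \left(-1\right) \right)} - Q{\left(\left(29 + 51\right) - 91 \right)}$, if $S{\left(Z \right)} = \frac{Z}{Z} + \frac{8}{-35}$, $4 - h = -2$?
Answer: $\frac{27}{35} - i \sqrt{22} \approx 0.77143 - 4.6904 i$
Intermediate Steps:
$h = 6$ ($h = 4 - -2 = 4 + 2 = 6$)
$Q{\left(U \right)} = \sqrt{2} \sqrt{U}$ ($Q{\left(U \right)} = \sqrt{2 U} = \sqrt{2} \sqrt{U}$)
$S{\left(Z \right)} = \frac{27}{35}$ ($S{\left(Z \right)} = 1 + 8 \left(- \frac{1}{35}\right) = 1 - \frac{8}{35} = \frac{27}{35}$)
$S{\left(h \left(-3\right) \left(-1\right) \right)} - Q{\left(\left(29 + 51\right) - 91 \right)} = \frac{27}{35} - \sqrt{2} \sqrt{\left(29 + 51\right) - 91} = \frac{27}{35} - \sqrt{2} \sqrt{80 - 91} = \frac{27}{35} - \sqrt{2} \sqrt{-11} = \frac{27}{35} - \sqrt{2} i \sqrt{11} = \frac{27}{35} - i \sqrt{22}$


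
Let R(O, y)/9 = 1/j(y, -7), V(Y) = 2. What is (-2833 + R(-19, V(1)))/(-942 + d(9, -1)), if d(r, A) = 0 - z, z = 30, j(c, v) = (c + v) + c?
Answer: 709/243 ≈ 2.9177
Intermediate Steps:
j(c, v) = v + 2*c
d(r, A) = -30 (d(r, A) = 0 - 1*30 = 0 - 30 = -30)
R(O, y) = 9/(-7 + 2*y)
(-2833 + R(-19, V(1)))/(-942 + d(9, -1)) = (-2833 + 9/(-7 + 2*2))/(-942 - 30) = (-2833 + 9/(-7 + 4))/(-972) = (-2833 + 9/(-3))*(-1/972) = (-2833 + 9*(-⅓))*(-1/972) = (-2833 - 3)*(-1/972) = -2836*(-1/972) = 709/243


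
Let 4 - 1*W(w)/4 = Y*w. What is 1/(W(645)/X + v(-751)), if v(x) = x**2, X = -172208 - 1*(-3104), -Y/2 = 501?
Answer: 21138/11921529991 ≈ 1.7731e-6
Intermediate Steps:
Y = -1002 (Y = -2*501 = -1002)
W(w) = 16 + 4008*w (W(w) = 16 - (-4008)*w = 16 + 4008*w)
X = -169104 (X = -172208 + 3104 = -169104)
1/(W(645)/X + v(-751)) = 1/((16 + 4008*645)/(-169104) + (-751)**2) = 1/((16 + 2585160)*(-1/169104) + 564001) = 1/(2585176*(-1/169104) + 564001) = 1/(-323147/21138 + 564001) = 1/(11921529991/21138) = 21138/11921529991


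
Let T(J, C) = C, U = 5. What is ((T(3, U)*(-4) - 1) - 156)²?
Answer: 31329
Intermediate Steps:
((T(3, U)*(-4) - 1) - 156)² = ((5*(-4) - 1) - 156)² = ((-20 - 1) - 156)² = (-21 - 156)² = (-177)² = 31329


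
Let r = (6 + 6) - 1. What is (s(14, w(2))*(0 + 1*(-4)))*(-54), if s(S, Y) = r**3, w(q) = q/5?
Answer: 287496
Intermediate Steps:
r = 11 (r = 12 - 1 = 11)
w(q) = q/5 (w(q) = q*(1/5) = q/5)
s(S, Y) = 1331 (s(S, Y) = 11**3 = 1331)
(s(14, w(2))*(0 + 1*(-4)))*(-54) = (1331*(0 + 1*(-4)))*(-54) = (1331*(0 - 4))*(-54) = (1331*(-4))*(-54) = -5324*(-54) = 287496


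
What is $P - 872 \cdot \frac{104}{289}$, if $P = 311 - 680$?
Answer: $- \frac{197329}{289} \approx -682.8$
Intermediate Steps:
$P = -369$
$P - 872 \cdot \frac{104}{289} = -369 - 872 \cdot \frac{104}{289} = -369 - 872 \cdot 104 \cdot \frac{1}{289} = -369 - \frac{90688}{289} = - \frac{197329}{289}$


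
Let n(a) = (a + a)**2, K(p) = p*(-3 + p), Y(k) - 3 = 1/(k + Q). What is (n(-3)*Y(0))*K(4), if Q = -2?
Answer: 360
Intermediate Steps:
Y(k) = 3 + 1/(-2 + k) (Y(k) = 3 + 1/(k - 2) = 3 + 1/(-2 + k))
n(a) = 4*a**2 (n(a) = (2*a)**2 = 4*a**2)
(n(-3)*Y(0))*K(4) = ((4*(-3)**2)*((-5 + 3*0)/(-2 + 0)))*(4*(-3 + 4)) = ((4*9)*((-5 + 0)/(-2)))*(4*1) = (36*(-1/2*(-5)))*4 = (36*(5/2))*4 = 90*4 = 360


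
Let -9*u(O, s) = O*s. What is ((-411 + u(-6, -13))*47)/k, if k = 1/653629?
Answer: -38677188817/3 ≈ -1.2892e+10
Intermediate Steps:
u(O, s) = -O*s/9
k = 1/653629 ≈ 1.5299e-6
((-411 + u(-6, -13))*47)/k = ((-411 - ⅑*(-6)*(-13))*47)/(1/653629) = ((-411 - 26/3)*47)*653629 = -1259/3*47*653629 = -59173/3*653629 = -38677188817/3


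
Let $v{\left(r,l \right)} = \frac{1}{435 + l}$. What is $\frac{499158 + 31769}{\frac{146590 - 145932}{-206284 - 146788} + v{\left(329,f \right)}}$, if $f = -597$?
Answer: $- \frac{7591946038632}{114917} \approx -6.6065 \cdot 10^{7}$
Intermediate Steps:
$\frac{499158 + 31769}{\frac{146590 - 145932}{-206284 - 146788} + v{\left(329,f \right)}} = \frac{499158 + 31769}{\frac{146590 - 145932}{-206284 - 146788} + \frac{1}{435 - 597}} = \frac{530927}{\frac{658}{-353072} + \frac{1}{-162}} = \frac{530927}{658 \left(- \frac{1}{353072}\right) - \frac{1}{162}} = \frac{530927}{- \frac{329}{176536} - \frac{1}{162}} = \frac{530927}{- \frac{114917}{14299416}} = 530927 \left(- \frac{14299416}{114917}\right) = - \frac{7591946038632}{114917}$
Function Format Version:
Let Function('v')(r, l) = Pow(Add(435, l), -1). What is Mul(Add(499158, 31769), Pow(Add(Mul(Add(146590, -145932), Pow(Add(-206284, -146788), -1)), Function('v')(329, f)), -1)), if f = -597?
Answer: Rational(-7591946038632, 114917) ≈ -6.6065e+7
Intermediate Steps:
Mul(Add(499158, 31769), Pow(Add(Mul(Add(146590, -145932), Pow(Add(-206284, -146788), -1)), Function('v')(329, f)), -1)) = Mul(Add(499158, 31769), Pow(Add(Mul(Add(146590, -145932), Pow(Add(-206284, -146788), -1)), Pow(Add(435, -597), -1)), -1)) = Mul(530927, Pow(Add(Mul(658, Pow(-353072, -1)), Pow(-162, -1)), -1)) = Mul(530927, Pow(Add(Mul(658, Rational(-1, 353072)), Rational(-1, 162)), -1)) = Mul(530927, Pow(Add(Rational(-329, 176536), Rational(-1, 162)), -1)) = Mul(530927, Pow(Rational(-114917, 14299416), -1)) = Mul(530927, Rational(-14299416, 114917)) = Rational(-7591946038632, 114917)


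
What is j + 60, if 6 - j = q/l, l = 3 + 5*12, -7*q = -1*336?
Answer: 1370/21 ≈ 65.238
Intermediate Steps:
q = 48 (q = -(-1)*336/7 = -⅐*(-336) = 48)
l = 63 (l = 3 + 60 = 63)
j = 110/21 (j = 6 - 48/63 = 6 - 1*16/21 = 6 - 16/21 = 110/21 ≈ 5.2381)
j + 60 = 110/21 + 60 = 1370/21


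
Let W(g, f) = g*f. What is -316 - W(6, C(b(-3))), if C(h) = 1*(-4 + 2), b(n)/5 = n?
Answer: -304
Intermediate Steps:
b(n) = 5*n
C(h) = -2 (C(h) = 1*(-2) = -2)
W(g, f) = f*g
-316 - W(6, C(b(-3))) = -316 - (-2)*6 = -316 - 1*(-12) = -316 + 12 = -304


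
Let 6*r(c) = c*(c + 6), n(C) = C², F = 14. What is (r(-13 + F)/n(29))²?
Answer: 49/25462116 ≈ 1.9244e-6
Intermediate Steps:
r(c) = c*(6 + c)/6 (r(c) = (c*(c + 6))/6 = (c*(6 + c))/6 = c*(6 + c)/6)
(r(-13 + F)/n(29))² = (((-13 + 14)*(6 + (-13 + 14))/6)/(29²))² = (((⅙)*1*(6 + 1))/841)² = (((⅙)*1*7)*(1/841))² = ((7/6)*(1/841))² = (7/5046)² = 49/25462116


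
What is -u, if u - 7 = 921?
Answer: -928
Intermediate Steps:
u = 928 (u = 7 + 921 = 928)
-u = -1*928 = -928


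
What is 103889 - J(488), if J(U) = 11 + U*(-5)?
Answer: 106318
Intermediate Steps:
J(U) = 11 - 5*U
103889 - J(488) = 103889 - (11 - 5*488) = 103889 - (11 - 2440) = 103889 - 1*(-2429) = 103889 + 2429 = 106318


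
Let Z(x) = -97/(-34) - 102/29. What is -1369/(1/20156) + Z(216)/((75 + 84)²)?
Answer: -687826591003879/24927066 ≈ -2.7594e+7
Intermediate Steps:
Z(x) = -655/986 (Z(x) = -97*(-1/34) - 102*1/29 = 97/34 - 102/29 = -655/986)
-1369/(1/20156) + Z(216)/((75 + 84)²) = -1369/(1/20156) - 655/(986*(75 + 84)²) = -1369/1/20156 - 655/(986*(159²)) = -1369*20156 - 655/986/25281 = -27593564 - 655/986*1/25281 = -27593564 - 655/24927066 = -687826591003879/24927066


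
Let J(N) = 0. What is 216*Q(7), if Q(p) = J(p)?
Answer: 0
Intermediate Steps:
Q(p) = 0
216*Q(7) = 216*0 = 0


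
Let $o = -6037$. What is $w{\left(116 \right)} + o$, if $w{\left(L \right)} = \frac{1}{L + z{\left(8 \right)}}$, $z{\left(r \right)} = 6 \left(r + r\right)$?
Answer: $- \frac{1279843}{212} \approx -6037.0$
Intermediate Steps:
$z{\left(r \right)} = 12 r$ ($z{\left(r \right)} = 6 \cdot 2 r = 12 r$)
$w{\left(L \right)} = \frac{1}{96 + L}$ ($w{\left(L \right)} = \frac{1}{L + 12 \cdot 8} = \frac{1}{L + 96} = \frac{1}{96 + L}$)
$w{\left(116 \right)} + o = \frac{1}{96 + 116} - 6037 = \frac{1}{212} - 6037 = - \frac{1279843}{212}$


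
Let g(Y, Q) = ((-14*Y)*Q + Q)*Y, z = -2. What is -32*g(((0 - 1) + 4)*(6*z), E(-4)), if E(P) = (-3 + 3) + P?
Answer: -2327040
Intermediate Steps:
E(P) = P (E(P) = 0 + P = P)
g(Y, Q) = Y*(Q - 14*Q*Y) (g(Y, Q) = (-14*Q*Y + Q)*Y = (Q - 14*Q*Y)*Y = Y*(Q - 14*Q*Y))
-32*g(((0 - 1) + 4)*(6*z), E(-4)) = -(-128)*((0 - 1) + 4)*(6*(-2))*(1 - 14*((0 - 1) + 4)*6*(-2)) = -(-128)*(-1 + 4)*(-12)*(1 - 14*(-1 + 4)*(-12)) = -(-128)*3*(-12)*(1 - 42*(-12)) = -(-128)*(-36)*(1 - 14*(-36)) = -(-128)*(-36)*(1 + 504) = -(-128)*(-36)*505 = -32*72720 = -2327040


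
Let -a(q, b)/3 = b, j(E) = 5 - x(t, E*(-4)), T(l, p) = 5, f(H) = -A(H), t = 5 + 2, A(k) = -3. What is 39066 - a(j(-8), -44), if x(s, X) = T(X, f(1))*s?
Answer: 38934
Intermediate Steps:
t = 7
f(H) = 3 (f(H) = -1*(-3) = 3)
x(s, X) = 5*s
j(E) = -30 (j(E) = 5 - 5*7 = 5 - 1*35 = 5 - 35 = -30)
a(q, b) = -3*b
39066 - a(j(-8), -44) = 39066 - (-3)*(-44) = 39066 - 1*132 = 39066 - 132 = 38934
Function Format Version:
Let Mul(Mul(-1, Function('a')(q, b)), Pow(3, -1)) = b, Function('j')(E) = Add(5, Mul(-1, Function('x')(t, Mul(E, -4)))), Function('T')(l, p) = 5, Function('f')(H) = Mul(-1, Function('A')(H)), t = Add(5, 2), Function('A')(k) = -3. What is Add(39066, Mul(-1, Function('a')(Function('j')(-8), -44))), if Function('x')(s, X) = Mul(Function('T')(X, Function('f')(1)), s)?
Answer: 38934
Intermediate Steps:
t = 7
Function('f')(H) = 3 (Function('f')(H) = Mul(-1, -3) = 3)
Function('x')(s, X) = Mul(5, s)
Function('j')(E) = -30 (Function('j')(E) = Add(5, Mul(-1, Mul(5, 7))) = Add(5, Mul(-1, 35)) = Add(5, -35) = -30)
Function('a')(q, b) = Mul(-3, b)
Add(39066, Mul(-1, Function('a')(Function('j')(-8), -44))) = Add(39066, Mul(-1, Mul(-3, -44))) = Add(39066, Mul(-1, 132)) = Add(39066, -132) = 38934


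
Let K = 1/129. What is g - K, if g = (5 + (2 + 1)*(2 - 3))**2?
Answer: 515/129 ≈ 3.9922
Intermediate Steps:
K = 1/129 ≈ 0.0077519
g = 4 (g = (5 + 3*(-1))**2 = (5 - 3)**2 = 2**2 = 4)
g - K = 4 - 1*1/129 = 4 - 1/129 = 515/129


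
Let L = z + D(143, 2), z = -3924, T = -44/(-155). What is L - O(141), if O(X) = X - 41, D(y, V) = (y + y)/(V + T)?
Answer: -690083/177 ≈ -3898.8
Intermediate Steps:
T = 44/155 (T = -44*(-1/155) = 44/155 ≈ 0.28387)
D(y, V) = 2*y/(44/155 + V) (D(y, V) = (y + y)/(V + 44/155) = (2*y)/(44/155 + V) = 2*y/(44/155 + V))
O(X) = -41 + X
L = -672383/177 (L = -3924 + 310*143/(44 + 155*2) = -3924 + 310*143/(44 + 310) = -3924 + 310*143/354 = -3924 + 310*143*(1/354) = -3924 + 22165/177 = -672383/177 ≈ -3798.8)
L - O(141) = -672383/177 - (-41 + 141) = -672383/177 - 1*100 = -672383/177 - 100 = -690083/177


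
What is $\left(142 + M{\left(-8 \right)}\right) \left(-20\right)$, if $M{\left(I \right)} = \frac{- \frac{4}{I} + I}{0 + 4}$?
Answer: $- \frac{5605}{2} \approx -2802.5$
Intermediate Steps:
$M{\left(I \right)} = - \frac{1}{I} + \frac{I}{4}$ ($M{\left(I \right)} = \frac{I - \frac{4}{I}}{4} = \left(I - \frac{4}{I}\right) \frac{1}{4} = - \frac{1}{I} + \frac{I}{4}$)
$\left(142 + M{\left(-8 \right)}\right) \left(-20\right) = \left(142 + \left(- \frac{1}{-8} + \frac{1}{4} \left(-8\right)\right)\right) \left(-20\right) = \left(142 - \frac{15}{8}\right) \left(-20\right) = \frac{1121}{8} \left(-20\right) = - \frac{5605}{2}$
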